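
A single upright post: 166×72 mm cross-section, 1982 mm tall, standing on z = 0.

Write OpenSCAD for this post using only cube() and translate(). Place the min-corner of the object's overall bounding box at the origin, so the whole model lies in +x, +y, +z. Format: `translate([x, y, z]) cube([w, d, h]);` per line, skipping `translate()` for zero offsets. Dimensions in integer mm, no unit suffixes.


cube([166, 72, 1982]);


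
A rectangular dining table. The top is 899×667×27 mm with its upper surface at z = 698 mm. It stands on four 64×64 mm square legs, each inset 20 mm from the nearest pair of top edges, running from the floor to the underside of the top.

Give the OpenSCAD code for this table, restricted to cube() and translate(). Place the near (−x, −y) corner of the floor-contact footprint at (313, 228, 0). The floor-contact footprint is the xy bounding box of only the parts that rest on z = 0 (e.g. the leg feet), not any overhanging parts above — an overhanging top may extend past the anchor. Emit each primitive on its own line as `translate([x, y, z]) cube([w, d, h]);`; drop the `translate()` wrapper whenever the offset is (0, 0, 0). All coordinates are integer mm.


translate([293, 208, 671]) cube([899, 667, 27]);
translate([313, 228, 0]) cube([64, 64, 671]);
translate([1108, 228, 0]) cube([64, 64, 671]);
translate([313, 791, 0]) cube([64, 64, 671]);
translate([1108, 791, 0]) cube([64, 64, 671]);


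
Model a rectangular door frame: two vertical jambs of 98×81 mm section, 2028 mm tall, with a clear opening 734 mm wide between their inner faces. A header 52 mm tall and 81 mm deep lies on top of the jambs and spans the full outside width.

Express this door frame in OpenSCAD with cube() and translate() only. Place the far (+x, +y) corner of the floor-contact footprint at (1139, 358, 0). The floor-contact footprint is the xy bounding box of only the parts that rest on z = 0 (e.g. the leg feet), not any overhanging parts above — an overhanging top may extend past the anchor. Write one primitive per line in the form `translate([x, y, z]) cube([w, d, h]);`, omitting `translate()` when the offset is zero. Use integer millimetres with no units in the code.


translate([209, 277, 0]) cube([98, 81, 2028]);
translate([1041, 277, 0]) cube([98, 81, 2028]);
translate([209, 277, 2028]) cube([930, 81, 52]);


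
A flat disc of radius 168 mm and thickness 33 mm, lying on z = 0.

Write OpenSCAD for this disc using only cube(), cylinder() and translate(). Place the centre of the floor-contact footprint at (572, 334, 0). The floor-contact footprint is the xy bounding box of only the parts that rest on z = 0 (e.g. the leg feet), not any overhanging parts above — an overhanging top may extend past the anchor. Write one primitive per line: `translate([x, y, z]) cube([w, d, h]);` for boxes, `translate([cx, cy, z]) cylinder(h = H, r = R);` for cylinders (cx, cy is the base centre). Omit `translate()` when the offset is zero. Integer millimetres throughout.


translate([572, 334, 0]) cylinder(h = 33, r = 168);


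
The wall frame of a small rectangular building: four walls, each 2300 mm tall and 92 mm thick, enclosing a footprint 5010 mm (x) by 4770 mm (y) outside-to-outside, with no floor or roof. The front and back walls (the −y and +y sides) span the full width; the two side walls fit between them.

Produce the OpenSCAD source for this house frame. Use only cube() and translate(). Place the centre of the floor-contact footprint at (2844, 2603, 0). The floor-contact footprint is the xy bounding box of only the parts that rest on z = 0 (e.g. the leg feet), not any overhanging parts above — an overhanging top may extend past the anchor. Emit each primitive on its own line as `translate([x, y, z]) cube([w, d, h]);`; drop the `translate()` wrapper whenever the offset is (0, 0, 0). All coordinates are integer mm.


translate([339, 218, 0]) cube([5010, 92, 2300]);
translate([339, 4896, 0]) cube([5010, 92, 2300]);
translate([339, 310, 0]) cube([92, 4586, 2300]);
translate([5257, 310, 0]) cube([92, 4586, 2300]);


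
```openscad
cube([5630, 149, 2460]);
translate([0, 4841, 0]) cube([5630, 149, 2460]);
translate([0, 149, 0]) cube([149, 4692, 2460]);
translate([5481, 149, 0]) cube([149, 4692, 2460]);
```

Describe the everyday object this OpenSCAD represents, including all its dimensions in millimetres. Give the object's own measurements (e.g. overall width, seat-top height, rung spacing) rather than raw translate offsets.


The wall frame of a small rectangular building: four walls, each 2460 mm tall and 149 mm thick, enclosing a footprint 5630 mm (x) by 4990 mm (y) outside-to-outside, with no floor or roof. The front and back walls (the −y and +y sides) span the full width; the two side walls fit between them.


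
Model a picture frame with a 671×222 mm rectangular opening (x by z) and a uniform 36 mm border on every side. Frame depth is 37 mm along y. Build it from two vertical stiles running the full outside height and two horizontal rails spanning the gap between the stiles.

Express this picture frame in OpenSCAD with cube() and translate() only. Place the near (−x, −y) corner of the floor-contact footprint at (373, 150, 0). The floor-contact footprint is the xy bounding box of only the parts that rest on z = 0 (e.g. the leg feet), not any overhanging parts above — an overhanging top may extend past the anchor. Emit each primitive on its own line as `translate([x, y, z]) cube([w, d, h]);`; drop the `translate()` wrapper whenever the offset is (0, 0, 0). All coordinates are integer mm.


translate([373, 150, 0]) cube([36, 37, 294]);
translate([1080, 150, 0]) cube([36, 37, 294]);
translate([409, 150, 0]) cube([671, 37, 36]);
translate([409, 150, 258]) cube([671, 37, 36]);


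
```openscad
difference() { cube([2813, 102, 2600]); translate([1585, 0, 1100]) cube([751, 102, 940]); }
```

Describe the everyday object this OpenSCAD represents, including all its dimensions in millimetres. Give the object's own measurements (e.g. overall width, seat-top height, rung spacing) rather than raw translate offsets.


A wall 2813 mm long (x), 102 mm thick (y), 2600 mm tall, with a rectangular window opening cut through it. The opening is 751 mm wide and 940 mm tall; its sill is at z = 1100 mm and its near (−x) edge is 1585 mm from the wall's −x end. The opening passes through the full wall thickness.


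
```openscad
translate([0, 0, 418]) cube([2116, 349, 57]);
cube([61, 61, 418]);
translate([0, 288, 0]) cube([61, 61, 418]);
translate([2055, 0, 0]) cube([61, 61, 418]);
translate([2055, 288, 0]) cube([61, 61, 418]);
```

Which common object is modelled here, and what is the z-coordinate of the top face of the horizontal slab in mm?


A bench. The seat-top height is 475 mm.

A long slab on four corner posts — a bench. The slab sits at z = 418 with thickness 57, so the top is 418 + 57 = 475 mm.


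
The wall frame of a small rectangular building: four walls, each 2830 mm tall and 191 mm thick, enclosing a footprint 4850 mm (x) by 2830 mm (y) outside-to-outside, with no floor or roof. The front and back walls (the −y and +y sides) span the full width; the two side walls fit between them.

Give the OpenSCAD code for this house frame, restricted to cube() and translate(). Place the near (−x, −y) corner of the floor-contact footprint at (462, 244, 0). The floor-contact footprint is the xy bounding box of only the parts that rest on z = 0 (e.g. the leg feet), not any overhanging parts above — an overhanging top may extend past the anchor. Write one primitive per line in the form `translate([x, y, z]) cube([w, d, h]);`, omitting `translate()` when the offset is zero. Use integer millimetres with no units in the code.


translate([462, 244, 0]) cube([4850, 191, 2830]);
translate([462, 2883, 0]) cube([4850, 191, 2830]);
translate([462, 435, 0]) cube([191, 2448, 2830]);
translate([5121, 435, 0]) cube([191, 2448, 2830]);


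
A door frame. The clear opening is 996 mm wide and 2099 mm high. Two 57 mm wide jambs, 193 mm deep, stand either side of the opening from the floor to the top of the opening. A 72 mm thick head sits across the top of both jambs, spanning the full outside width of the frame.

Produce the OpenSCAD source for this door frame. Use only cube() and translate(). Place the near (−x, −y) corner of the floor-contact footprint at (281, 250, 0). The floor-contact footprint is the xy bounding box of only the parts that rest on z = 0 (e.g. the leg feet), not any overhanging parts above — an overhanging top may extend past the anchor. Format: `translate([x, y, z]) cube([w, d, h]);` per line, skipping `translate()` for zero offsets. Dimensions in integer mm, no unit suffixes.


translate([281, 250, 0]) cube([57, 193, 2099]);
translate([1334, 250, 0]) cube([57, 193, 2099]);
translate([281, 250, 2099]) cube([1110, 193, 72]);


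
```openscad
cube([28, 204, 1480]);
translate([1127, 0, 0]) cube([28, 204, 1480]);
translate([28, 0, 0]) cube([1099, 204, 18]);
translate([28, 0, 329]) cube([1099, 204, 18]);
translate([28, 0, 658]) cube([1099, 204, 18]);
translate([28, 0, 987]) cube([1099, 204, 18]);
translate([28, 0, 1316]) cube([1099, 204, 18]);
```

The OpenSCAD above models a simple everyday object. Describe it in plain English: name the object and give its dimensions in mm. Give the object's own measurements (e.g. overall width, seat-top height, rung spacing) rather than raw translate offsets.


An open bookshelf. Two side panels, each 28 mm thick, 204 mm deep and 1480 mm tall, stand 1155 mm apart (outside-to-outside). Between them sit 5 shelves, each 18 mm thick and 204 mm deep, spanning the full gap between the sides. The bottom shelf rests on the floor (its underside at z = 0) and the clear gap between one shelf's top and the next shelf's underside is 311 mm.


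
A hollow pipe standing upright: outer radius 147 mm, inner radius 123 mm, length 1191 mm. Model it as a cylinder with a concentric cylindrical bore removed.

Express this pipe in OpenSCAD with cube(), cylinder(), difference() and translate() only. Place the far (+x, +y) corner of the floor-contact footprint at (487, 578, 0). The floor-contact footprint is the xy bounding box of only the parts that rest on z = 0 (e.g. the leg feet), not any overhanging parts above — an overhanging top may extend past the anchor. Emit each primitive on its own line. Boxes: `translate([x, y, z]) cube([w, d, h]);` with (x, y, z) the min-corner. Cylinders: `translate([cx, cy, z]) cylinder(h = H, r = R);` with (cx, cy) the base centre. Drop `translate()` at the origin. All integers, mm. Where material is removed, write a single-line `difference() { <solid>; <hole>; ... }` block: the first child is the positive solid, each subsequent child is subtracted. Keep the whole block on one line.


difference() { translate([340, 431, 0]) cylinder(h = 1191, r = 147); translate([340, 431, 0]) cylinder(h = 1191, r = 123); }


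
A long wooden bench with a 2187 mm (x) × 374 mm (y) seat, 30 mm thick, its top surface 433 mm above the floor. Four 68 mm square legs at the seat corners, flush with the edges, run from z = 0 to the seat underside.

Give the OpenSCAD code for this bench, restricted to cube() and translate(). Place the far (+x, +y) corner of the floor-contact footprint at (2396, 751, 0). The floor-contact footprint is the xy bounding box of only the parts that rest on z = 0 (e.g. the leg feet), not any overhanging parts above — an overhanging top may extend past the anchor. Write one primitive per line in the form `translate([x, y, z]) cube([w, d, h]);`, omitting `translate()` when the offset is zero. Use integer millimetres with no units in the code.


translate([209, 377, 403]) cube([2187, 374, 30]);
translate([209, 377, 0]) cube([68, 68, 403]);
translate([209, 683, 0]) cube([68, 68, 403]);
translate([2328, 377, 0]) cube([68, 68, 403]);
translate([2328, 683, 0]) cube([68, 68, 403]);


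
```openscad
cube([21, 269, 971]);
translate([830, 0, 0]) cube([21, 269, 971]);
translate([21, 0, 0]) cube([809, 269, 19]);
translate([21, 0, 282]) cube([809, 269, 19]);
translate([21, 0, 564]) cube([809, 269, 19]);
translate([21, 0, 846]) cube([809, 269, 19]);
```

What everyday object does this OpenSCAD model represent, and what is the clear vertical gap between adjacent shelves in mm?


A bookshelf. The clear shelf gap is 263 mm.

Two tall side panels with 4 horizontal boards between them — a bookshelf. The first two shelf undersides are at z = 0 and z = 282; with shelf thickness 19, the clear gap is 282 − 0 − 19 = 263 mm.


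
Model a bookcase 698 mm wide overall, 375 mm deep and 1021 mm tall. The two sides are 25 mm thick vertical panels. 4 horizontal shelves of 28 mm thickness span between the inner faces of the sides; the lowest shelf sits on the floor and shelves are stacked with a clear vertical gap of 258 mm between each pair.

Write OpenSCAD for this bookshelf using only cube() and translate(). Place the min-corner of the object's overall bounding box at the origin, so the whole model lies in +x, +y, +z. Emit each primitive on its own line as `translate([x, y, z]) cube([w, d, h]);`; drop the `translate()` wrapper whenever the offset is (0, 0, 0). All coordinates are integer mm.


cube([25, 375, 1021]);
translate([673, 0, 0]) cube([25, 375, 1021]);
translate([25, 0, 0]) cube([648, 375, 28]);
translate([25, 0, 286]) cube([648, 375, 28]);
translate([25, 0, 572]) cube([648, 375, 28]);
translate([25, 0, 858]) cube([648, 375, 28]);


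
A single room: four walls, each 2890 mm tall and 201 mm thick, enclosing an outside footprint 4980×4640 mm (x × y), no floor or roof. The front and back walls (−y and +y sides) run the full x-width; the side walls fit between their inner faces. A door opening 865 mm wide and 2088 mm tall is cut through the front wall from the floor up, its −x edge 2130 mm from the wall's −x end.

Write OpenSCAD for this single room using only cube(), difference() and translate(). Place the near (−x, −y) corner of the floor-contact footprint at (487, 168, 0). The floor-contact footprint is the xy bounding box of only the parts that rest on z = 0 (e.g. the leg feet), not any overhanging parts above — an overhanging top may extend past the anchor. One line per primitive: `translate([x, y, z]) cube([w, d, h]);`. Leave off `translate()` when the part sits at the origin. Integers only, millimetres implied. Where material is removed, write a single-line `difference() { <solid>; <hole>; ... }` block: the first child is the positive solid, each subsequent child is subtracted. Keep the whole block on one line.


difference() { translate([487, 168, 0]) cube([4980, 201, 2890]); translate([2617, 168, 0]) cube([865, 201, 2088]); }
translate([487, 4607, 0]) cube([4980, 201, 2890]);
translate([487, 369, 0]) cube([201, 4238, 2890]);
translate([5266, 369, 0]) cube([201, 4238, 2890]);


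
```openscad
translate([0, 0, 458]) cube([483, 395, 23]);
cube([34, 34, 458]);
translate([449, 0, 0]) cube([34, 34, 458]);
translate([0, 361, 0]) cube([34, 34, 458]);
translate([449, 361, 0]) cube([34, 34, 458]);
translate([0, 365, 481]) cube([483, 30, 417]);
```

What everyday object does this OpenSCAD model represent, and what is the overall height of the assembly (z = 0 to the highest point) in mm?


A chair. The overall height is 898 mm.

A slab on four corner posts with a tall panel at the back — a chair. The seat slab sits at z = 458 with thickness 23, and the 417 mm backrest starts at the seat top, so the overall height is 458 + 23 + 417 = 898 mm.


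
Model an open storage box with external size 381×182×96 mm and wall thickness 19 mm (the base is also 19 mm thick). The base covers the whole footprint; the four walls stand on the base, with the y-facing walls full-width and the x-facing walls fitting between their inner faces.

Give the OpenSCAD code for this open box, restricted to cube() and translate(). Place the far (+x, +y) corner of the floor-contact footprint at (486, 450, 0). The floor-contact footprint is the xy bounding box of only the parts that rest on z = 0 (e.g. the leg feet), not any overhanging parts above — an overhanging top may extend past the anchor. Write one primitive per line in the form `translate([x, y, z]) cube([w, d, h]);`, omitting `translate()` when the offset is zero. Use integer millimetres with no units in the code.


translate([105, 268, 0]) cube([381, 182, 19]);
translate([105, 268, 19]) cube([381, 19, 77]);
translate([105, 431, 19]) cube([381, 19, 77]);
translate([105, 287, 19]) cube([19, 144, 77]);
translate([467, 287, 19]) cube([19, 144, 77]);


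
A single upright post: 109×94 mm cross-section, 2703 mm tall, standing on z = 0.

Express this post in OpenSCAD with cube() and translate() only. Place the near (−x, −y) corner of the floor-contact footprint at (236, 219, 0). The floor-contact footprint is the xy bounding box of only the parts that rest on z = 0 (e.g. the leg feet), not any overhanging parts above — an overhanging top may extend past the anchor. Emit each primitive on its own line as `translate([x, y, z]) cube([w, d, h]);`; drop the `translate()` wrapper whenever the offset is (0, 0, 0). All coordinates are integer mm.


translate([236, 219, 0]) cube([109, 94, 2703]);


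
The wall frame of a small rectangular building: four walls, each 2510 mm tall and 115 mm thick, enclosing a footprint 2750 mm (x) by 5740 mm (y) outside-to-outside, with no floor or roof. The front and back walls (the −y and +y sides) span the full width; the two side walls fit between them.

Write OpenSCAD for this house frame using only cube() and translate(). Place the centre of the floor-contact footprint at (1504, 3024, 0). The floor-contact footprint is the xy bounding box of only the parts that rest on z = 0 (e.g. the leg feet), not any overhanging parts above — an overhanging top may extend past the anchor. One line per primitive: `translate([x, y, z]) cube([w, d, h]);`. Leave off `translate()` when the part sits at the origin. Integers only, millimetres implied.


translate([129, 154, 0]) cube([2750, 115, 2510]);
translate([129, 5779, 0]) cube([2750, 115, 2510]);
translate([129, 269, 0]) cube([115, 5510, 2510]);
translate([2764, 269, 0]) cube([115, 5510, 2510]);


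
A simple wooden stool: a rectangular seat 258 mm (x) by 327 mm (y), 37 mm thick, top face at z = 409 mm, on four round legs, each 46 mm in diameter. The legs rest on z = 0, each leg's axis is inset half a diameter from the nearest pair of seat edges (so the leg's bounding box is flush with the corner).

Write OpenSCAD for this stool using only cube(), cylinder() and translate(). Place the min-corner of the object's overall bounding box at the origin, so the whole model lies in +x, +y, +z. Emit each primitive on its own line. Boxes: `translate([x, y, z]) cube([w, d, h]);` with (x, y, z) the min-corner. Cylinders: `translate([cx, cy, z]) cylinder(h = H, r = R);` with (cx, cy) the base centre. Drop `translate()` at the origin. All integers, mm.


translate([0, 0, 372]) cube([258, 327, 37]);
translate([23, 23, 0]) cylinder(h = 372, r = 23);
translate([235, 23, 0]) cylinder(h = 372, r = 23);
translate([23, 304, 0]) cylinder(h = 372, r = 23);
translate([235, 304, 0]) cylinder(h = 372, r = 23);


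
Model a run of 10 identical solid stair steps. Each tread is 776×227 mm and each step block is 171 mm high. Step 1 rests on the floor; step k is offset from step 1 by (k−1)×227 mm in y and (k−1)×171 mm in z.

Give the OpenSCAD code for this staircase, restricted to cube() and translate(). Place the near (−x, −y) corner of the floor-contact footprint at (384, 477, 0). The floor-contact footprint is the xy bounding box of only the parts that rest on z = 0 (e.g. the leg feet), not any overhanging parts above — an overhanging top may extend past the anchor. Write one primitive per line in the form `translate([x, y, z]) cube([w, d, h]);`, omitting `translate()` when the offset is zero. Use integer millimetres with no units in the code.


translate([384, 477, 0]) cube([776, 227, 171]);
translate([384, 704, 171]) cube([776, 227, 171]);
translate([384, 931, 342]) cube([776, 227, 171]);
translate([384, 1158, 513]) cube([776, 227, 171]);
translate([384, 1385, 684]) cube([776, 227, 171]);
translate([384, 1612, 855]) cube([776, 227, 171]);
translate([384, 1839, 1026]) cube([776, 227, 171]);
translate([384, 2066, 1197]) cube([776, 227, 171]);
translate([384, 2293, 1368]) cube([776, 227, 171]);
translate([384, 2520, 1539]) cube([776, 227, 171]);


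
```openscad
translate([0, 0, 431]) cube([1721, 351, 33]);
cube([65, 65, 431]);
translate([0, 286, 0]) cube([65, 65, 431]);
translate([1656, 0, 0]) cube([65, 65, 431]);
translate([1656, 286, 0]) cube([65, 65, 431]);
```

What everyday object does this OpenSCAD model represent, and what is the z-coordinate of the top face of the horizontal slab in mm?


A bench. The seat-top height is 464 mm.

A long slab on four corner posts — a bench. The slab sits at z = 431 with thickness 33, so the top is 431 + 33 = 464 mm.


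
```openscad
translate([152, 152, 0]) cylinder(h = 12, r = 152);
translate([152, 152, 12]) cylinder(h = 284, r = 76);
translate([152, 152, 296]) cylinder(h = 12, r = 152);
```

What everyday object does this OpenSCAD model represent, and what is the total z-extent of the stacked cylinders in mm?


A spool. The overall height is 308 mm.

Three coaxial cylinders, large–small–large — a spool. Two 12 mm flanges and a 284 mm core give 12 + 284 + 12 = 308 mm.


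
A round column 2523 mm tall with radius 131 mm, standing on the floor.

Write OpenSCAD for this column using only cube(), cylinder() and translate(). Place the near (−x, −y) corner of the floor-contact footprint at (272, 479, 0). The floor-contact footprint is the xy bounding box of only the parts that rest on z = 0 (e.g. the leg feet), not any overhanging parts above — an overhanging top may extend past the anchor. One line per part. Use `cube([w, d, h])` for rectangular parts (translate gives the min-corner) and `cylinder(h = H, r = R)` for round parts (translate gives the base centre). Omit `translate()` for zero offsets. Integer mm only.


translate([403, 610, 0]) cylinder(h = 2523, r = 131);


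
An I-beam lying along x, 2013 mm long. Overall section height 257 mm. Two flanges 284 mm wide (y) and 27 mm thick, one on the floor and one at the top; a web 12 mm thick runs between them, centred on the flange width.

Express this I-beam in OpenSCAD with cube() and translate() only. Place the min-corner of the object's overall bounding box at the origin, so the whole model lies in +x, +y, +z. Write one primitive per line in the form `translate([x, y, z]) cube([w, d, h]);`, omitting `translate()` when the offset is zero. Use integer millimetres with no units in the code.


cube([2013, 284, 27]);
translate([0, 136, 27]) cube([2013, 12, 203]);
translate([0, 0, 230]) cube([2013, 284, 27]);


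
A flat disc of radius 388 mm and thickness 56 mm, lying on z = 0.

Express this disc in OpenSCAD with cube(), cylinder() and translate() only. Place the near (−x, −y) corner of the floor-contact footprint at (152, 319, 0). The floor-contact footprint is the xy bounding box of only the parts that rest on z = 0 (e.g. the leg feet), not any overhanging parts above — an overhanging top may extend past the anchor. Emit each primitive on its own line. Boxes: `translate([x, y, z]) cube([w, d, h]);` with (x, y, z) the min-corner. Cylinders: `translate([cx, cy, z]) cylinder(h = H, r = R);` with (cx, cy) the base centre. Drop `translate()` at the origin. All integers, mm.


translate([540, 707, 0]) cylinder(h = 56, r = 388);


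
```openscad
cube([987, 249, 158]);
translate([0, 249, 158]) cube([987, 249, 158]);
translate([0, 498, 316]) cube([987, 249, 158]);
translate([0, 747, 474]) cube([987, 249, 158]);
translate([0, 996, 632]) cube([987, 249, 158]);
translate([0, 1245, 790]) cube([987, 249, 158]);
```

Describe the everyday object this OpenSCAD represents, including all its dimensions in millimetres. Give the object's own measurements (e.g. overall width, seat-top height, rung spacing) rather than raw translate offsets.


A straight staircase of 6 solid steps. Each step is 987 mm wide (x), 249 mm deep (y, the going) and 158 mm tall (the rise). The first step rests on the floor; each subsequent step sits one going further in +y and one rise higher in +z, directly behind and above the previous step with no overlap.


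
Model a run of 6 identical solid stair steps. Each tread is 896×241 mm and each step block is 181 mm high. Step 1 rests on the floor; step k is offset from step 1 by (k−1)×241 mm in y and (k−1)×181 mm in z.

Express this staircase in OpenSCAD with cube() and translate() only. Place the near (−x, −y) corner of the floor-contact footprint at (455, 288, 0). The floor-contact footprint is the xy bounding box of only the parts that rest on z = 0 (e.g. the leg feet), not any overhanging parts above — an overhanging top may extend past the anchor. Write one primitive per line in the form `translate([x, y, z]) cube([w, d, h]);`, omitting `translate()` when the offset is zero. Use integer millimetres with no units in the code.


translate([455, 288, 0]) cube([896, 241, 181]);
translate([455, 529, 181]) cube([896, 241, 181]);
translate([455, 770, 362]) cube([896, 241, 181]);
translate([455, 1011, 543]) cube([896, 241, 181]);
translate([455, 1252, 724]) cube([896, 241, 181]);
translate([455, 1493, 905]) cube([896, 241, 181]);


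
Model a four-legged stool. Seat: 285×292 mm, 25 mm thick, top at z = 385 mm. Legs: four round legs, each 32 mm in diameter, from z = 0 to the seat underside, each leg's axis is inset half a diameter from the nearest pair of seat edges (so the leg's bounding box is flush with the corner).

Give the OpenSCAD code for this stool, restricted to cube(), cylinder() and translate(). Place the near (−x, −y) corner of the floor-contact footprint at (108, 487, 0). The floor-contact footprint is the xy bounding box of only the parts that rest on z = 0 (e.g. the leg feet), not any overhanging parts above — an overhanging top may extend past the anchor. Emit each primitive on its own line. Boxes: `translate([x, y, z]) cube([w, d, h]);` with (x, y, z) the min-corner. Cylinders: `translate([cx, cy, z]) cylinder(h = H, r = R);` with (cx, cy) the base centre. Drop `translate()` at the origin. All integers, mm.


translate([108, 487, 360]) cube([285, 292, 25]);
translate([124, 503, 0]) cylinder(h = 360, r = 16);
translate([377, 503, 0]) cylinder(h = 360, r = 16);
translate([124, 763, 0]) cylinder(h = 360, r = 16);
translate([377, 763, 0]) cylinder(h = 360, r = 16);


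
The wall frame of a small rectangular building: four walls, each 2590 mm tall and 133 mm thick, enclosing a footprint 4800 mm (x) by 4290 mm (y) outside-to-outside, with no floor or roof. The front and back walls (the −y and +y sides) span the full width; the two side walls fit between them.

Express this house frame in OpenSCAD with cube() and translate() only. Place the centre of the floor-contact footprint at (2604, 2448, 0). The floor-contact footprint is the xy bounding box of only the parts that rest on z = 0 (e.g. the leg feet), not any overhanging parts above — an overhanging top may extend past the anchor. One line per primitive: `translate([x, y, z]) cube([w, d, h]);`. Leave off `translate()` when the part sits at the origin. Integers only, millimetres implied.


translate([204, 303, 0]) cube([4800, 133, 2590]);
translate([204, 4460, 0]) cube([4800, 133, 2590]);
translate([204, 436, 0]) cube([133, 4024, 2590]);
translate([4871, 436, 0]) cube([133, 4024, 2590]);


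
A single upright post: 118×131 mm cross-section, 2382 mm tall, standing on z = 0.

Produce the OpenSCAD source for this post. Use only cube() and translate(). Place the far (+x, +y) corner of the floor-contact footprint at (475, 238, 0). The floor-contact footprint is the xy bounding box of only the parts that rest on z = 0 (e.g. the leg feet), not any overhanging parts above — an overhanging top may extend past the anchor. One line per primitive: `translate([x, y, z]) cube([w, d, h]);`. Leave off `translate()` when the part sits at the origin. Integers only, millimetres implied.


translate([357, 107, 0]) cube([118, 131, 2382]);


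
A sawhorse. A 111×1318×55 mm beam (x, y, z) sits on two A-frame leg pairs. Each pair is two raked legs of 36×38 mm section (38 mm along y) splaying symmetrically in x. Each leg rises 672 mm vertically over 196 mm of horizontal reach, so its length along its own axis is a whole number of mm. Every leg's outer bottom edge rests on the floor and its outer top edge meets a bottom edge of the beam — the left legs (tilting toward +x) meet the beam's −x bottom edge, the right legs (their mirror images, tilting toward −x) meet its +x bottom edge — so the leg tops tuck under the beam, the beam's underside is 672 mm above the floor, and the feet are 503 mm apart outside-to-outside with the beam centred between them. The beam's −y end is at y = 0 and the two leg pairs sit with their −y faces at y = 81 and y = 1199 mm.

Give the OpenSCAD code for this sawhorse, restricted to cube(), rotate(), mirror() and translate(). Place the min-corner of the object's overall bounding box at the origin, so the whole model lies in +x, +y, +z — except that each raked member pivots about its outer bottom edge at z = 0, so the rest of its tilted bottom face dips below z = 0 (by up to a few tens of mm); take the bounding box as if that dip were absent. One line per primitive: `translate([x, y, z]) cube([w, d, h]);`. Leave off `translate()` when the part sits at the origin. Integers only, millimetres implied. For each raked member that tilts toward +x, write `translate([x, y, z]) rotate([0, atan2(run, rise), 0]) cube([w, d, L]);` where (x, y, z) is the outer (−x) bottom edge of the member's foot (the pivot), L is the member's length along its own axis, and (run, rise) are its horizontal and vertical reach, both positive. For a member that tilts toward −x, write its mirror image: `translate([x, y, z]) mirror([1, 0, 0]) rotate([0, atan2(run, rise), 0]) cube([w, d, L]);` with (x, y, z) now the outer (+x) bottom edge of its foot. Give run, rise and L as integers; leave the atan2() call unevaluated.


translate([196, 0, 672]) cube([111, 1318, 55]);
translate([0, 81, 0]) rotate([0, atan2(196, 672), 0]) cube([36, 38, 700]);
translate([503, 81, 0]) mirror([1, 0, 0]) rotate([0, atan2(196, 672), 0]) cube([36, 38, 700]);
translate([0, 1199, 0]) rotate([0, atan2(196, 672), 0]) cube([36, 38, 700]);
translate([503, 1199, 0]) mirror([1, 0, 0]) rotate([0, atan2(196, 672), 0]) cube([36, 38, 700]);


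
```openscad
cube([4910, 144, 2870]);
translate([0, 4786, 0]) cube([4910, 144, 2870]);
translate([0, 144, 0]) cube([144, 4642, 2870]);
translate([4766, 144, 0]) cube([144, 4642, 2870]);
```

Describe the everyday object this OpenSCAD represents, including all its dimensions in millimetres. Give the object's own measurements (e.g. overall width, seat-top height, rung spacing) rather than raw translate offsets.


The wall frame of a small rectangular building: four walls, each 2870 mm tall and 144 mm thick, enclosing a footprint 4910 mm (x) by 4930 mm (y) outside-to-outside, with no floor or roof. The front and back walls (the −y and +y sides) span the full width; the two side walls fit between them.


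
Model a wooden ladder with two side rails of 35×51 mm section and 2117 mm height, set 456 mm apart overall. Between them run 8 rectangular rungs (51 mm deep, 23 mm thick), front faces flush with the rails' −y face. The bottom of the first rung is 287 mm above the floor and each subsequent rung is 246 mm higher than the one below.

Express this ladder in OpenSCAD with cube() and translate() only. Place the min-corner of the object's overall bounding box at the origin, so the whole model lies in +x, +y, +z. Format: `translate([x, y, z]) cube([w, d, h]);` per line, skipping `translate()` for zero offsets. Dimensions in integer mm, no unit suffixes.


cube([35, 51, 2117]);
translate([421, 0, 0]) cube([35, 51, 2117]);
translate([35, 0, 287]) cube([386, 51, 23]);
translate([35, 0, 533]) cube([386, 51, 23]);
translate([35, 0, 779]) cube([386, 51, 23]);
translate([35, 0, 1025]) cube([386, 51, 23]);
translate([35, 0, 1271]) cube([386, 51, 23]);
translate([35, 0, 1517]) cube([386, 51, 23]);
translate([35, 0, 1763]) cube([386, 51, 23]);
translate([35, 0, 2009]) cube([386, 51, 23]);


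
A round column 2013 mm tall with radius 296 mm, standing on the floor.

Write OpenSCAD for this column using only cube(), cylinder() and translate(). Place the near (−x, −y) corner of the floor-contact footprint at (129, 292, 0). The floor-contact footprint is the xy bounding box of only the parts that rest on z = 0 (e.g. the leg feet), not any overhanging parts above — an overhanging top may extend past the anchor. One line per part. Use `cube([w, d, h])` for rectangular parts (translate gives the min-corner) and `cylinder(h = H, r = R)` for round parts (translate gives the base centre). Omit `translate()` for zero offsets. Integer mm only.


translate([425, 588, 0]) cylinder(h = 2013, r = 296);


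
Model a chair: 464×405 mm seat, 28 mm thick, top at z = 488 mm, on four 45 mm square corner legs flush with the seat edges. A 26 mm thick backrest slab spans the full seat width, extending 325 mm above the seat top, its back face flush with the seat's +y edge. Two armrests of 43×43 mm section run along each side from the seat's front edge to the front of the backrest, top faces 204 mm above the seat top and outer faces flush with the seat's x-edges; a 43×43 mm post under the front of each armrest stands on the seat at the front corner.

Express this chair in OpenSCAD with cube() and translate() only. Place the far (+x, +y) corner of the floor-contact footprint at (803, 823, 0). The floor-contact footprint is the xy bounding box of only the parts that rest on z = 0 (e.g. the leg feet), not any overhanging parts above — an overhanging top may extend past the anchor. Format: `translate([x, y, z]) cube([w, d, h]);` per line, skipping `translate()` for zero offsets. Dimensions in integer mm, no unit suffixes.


translate([339, 418, 460]) cube([464, 405, 28]);
translate([339, 418, 0]) cube([45, 45, 460]);
translate([758, 418, 0]) cube([45, 45, 460]);
translate([339, 778, 0]) cube([45, 45, 460]);
translate([758, 778, 0]) cube([45, 45, 460]);
translate([339, 797, 488]) cube([464, 26, 325]);
translate([339, 418, 649]) cube([43, 379, 43]);
translate([760, 418, 649]) cube([43, 379, 43]);
translate([339, 418, 488]) cube([43, 43, 161]);
translate([760, 418, 488]) cube([43, 43, 161]);


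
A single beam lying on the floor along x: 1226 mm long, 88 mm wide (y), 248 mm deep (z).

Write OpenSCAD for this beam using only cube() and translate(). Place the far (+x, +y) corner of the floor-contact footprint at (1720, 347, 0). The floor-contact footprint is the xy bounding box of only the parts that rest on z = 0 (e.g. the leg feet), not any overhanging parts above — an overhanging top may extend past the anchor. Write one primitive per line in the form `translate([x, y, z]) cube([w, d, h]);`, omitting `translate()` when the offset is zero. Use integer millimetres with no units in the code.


translate([494, 259, 0]) cube([1226, 88, 248]);


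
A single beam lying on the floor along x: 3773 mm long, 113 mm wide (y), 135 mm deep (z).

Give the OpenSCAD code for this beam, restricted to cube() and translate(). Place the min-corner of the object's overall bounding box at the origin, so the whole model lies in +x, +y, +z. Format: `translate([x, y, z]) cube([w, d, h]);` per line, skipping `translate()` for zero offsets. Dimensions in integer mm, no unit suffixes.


cube([3773, 113, 135]);


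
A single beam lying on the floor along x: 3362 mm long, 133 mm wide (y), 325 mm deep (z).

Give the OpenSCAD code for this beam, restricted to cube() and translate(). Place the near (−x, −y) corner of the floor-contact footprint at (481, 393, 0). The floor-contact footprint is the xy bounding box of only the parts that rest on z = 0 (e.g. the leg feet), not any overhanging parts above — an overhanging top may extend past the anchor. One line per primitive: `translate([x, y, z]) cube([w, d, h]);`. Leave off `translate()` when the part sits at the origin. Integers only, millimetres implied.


translate([481, 393, 0]) cube([3362, 133, 325]);


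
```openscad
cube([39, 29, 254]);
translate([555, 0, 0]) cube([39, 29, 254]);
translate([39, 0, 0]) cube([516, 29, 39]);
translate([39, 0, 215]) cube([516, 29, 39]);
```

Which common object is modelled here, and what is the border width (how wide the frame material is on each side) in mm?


A picture frame. The border width is 39 mm.

Four thin pieces enclosing a rectangular opening — a picture frame. The two full-height stiles are 254 mm tall; the top rail sits at z = 215 and is 39 mm tall, so the border above the opening is 254 − 215 = 39 mm, matching the stile x-width.


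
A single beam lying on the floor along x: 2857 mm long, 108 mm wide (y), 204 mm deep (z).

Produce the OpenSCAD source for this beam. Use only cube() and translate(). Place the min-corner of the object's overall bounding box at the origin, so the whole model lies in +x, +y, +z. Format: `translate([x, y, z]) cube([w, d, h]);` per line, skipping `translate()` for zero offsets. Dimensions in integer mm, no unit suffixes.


cube([2857, 108, 204]);


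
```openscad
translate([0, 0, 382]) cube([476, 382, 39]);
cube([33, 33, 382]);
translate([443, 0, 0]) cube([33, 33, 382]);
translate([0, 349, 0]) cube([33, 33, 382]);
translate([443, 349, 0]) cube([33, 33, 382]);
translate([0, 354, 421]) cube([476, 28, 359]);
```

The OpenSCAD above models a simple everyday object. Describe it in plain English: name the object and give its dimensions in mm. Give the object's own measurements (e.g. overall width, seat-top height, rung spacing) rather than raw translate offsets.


A chair. The seat is a 476×382×39 mm slab with its top at z = 421 mm, on four 33×33 mm corner legs (flush with the seat edges, standing on z = 0). A flat backrest 28 mm thick, 359 mm tall, spans the full seat width and rises from the seat top along its +y edge, rear face flush with the rear of the seat.


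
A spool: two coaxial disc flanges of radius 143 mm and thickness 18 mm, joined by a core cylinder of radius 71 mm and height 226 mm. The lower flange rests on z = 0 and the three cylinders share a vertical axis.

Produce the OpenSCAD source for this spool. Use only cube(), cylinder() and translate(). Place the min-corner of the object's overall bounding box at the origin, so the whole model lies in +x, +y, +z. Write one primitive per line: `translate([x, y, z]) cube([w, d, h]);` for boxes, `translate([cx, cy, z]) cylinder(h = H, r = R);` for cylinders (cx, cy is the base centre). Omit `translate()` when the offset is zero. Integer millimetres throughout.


translate([143, 143, 0]) cylinder(h = 18, r = 143);
translate([143, 143, 18]) cylinder(h = 226, r = 71);
translate([143, 143, 244]) cylinder(h = 18, r = 143);


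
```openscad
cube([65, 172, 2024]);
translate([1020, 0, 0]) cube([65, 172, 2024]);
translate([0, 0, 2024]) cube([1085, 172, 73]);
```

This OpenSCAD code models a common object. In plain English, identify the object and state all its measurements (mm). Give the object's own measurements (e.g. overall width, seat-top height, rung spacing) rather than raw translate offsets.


A door frame. The clear opening is 955 mm wide and 2024 mm high. Two 65 mm wide jambs, 172 mm deep, stand either side of the opening from the floor to the top of the opening. A 73 mm thick head sits across the top of both jambs, spanning the full outside width of the frame.


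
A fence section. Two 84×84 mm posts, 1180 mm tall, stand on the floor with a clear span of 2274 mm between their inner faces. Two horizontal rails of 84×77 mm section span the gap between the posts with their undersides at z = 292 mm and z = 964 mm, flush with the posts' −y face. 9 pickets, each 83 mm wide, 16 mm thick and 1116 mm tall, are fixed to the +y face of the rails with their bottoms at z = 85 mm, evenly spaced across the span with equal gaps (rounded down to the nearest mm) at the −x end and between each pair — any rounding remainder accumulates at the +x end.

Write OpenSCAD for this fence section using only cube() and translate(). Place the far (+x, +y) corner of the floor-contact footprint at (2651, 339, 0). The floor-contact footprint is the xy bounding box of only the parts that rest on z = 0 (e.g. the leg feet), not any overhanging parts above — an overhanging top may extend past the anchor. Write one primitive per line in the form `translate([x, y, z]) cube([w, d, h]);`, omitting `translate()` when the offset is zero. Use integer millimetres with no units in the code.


translate([209, 255, 0]) cube([84, 84, 1180]);
translate([2567, 255, 0]) cube([84, 84, 1180]);
translate([293, 255, 292]) cube([2274, 84, 77]);
translate([293, 255, 964]) cube([2274, 84, 77]);
translate([445, 339, 85]) cube([83, 16, 1116]);
translate([680, 339, 85]) cube([83, 16, 1116]);
translate([915, 339, 85]) cube([83, 16, 1116]);
translate([1150, 339, 85]) cube([83, 16, 1116]);
translate([1385, 339, 85]) cube([83, 16, 1116]);
translate([1620, 339, 85]) cube([83, 16, 1116]);
translate([1855, 339, 85]) cube([83, 16, 1116]);
translate([2090, 339, 85]) cube([83, 16, 1116]);
translate([2325, 339, 85]) cube([83, 16, 1116]);
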